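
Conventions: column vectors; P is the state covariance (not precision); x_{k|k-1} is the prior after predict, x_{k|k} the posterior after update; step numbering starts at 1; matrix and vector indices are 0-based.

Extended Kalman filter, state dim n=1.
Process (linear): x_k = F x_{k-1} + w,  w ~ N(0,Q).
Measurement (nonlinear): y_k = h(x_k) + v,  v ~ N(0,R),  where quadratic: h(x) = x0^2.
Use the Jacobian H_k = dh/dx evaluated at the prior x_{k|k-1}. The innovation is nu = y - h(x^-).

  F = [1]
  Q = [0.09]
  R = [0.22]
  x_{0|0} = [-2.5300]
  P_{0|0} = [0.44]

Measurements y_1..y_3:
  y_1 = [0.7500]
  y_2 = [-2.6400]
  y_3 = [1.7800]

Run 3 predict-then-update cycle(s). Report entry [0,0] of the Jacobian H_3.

H_jac[0,0] = -0.2883

step 1: x^-=[-2.5300]  P^-=[0.5300]  H_jac=[-5.0600]  S=[13.7899]  K=[-0.1945]  nu=[-5.6509]  x^+=[-1.4310]  P^+=[0.0085]
step 2: x^-=[-1.4310]  P^-=[0.0985]  H_jac=[-2.8621]  S=[1.0265]  K=[-0.2745]  nu=[-4.6879]  x^+=[-0.1442]  P^+=[0.0211]
step 3: x^-=[-0.1442]  P^-=[0.1111]  H_jac=[-0.2883]  S=[0.2292]  K=[-0.1397]  nu=[1.7592]  x^+=[-0.3900]  P^+=[0.1066]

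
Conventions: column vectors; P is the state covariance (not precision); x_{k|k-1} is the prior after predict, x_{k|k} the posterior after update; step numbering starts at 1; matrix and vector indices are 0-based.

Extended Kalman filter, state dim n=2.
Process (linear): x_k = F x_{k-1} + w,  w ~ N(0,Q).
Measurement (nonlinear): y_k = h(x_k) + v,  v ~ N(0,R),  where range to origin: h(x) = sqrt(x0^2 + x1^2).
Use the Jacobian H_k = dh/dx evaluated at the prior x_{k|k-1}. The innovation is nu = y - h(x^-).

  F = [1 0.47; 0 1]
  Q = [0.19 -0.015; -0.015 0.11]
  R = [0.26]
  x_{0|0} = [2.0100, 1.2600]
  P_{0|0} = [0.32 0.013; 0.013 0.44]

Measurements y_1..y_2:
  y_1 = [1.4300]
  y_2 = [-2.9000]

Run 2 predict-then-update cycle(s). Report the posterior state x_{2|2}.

step 1: x^-=[2.6022, 1.2600]  P^-=[0.6194 0.2048; 0.2048 0.5500]  H_jac=[0.9000 0.4358]  S=[1.0269]  K=[0.6298; 0.4129]  nu=[-1.4612]  x^+=[1.6819, 0.6566]  P^+=[0.2121 -0.0623; -0.0623 0.3749]
step 2: x^-=[1.9905, 0.6566]  P^-=[0.4264 0.0990; 0.0990 0.4849]  H_jac=[0.9497 0.3133]  S=[0.7510]  K=[0.5804; 0.3274]  nu=[-4.9961]  x^+=[-0.9094, -0.9791]  P^+=[0.1734 -0.0438; -0.0438 0.4044]

x_post = [-0.9094, -0.9791]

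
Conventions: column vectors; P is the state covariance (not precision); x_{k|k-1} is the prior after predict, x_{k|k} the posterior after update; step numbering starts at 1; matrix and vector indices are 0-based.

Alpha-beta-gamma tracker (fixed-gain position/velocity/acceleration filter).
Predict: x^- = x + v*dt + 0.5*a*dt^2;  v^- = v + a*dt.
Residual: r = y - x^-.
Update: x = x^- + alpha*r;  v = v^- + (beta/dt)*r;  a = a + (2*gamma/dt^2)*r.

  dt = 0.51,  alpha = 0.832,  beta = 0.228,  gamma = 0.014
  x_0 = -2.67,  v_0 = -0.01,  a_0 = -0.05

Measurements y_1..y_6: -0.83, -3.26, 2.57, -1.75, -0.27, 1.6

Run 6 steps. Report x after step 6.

x_post = 1.3224

step 1: x_pred=-2.6816  r=1.8516  x^+=-1.1411  v^+=0.7923  a^+=0.1493
step 2: x_pred=-0.7176  r=-2.5424  x^+=-2.8329  v^+=-0.2682  a^+=-0.1244
step 3: x_pred=-2.9858  r=5.5558  x^+=1.6366  v^+=2.1522  a^+=0.4737
step 4: x_pred=2.7958  r=-4.5458  x^+=-0.9863  v^+=0.3615  a^+=-0.0156
step 5: x_pred=-0.8040  r=0.5340  x^+=-0.3597  v^+=0.5923  a^+=0.0418
step 6: x_pred=-0.0522  r=1.6522  x^+=1.3224  v^+=1.3522  a^+=0.2197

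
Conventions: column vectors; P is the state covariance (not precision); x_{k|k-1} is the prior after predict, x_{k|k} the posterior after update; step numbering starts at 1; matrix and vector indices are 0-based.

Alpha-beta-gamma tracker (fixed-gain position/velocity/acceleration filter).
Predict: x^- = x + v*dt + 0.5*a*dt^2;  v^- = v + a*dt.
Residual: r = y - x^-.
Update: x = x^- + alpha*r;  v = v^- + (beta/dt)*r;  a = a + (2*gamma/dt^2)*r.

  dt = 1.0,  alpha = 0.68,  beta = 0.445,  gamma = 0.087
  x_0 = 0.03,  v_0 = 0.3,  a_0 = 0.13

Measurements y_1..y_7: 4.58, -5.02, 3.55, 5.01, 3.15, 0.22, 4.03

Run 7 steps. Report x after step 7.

x_post = 2.9862

step 1: x_pred=0.3950  r=4.1850  x^+=3.2408  v^+=2.2923  a^+=0.8582
step 2: x_pred=5.9622  r=-10.9822  x^+=-1.5057  v^+=-1.7366  a^+=-1.0527
step 3: x_pred=-3.7686  r=7.3186  x^+=1.2080  v^+=0.4675  a^+=0.2207
step 4: x_pred=1.7859  r=3.2241  x^+=3.9783  v^+=2.1229  a^+=0.7817
step 5: x_pred=6.4921  r=-3.3421  x^+=4.2195  v^+=1.4174  a^+=0.2002
step 6: x_pred=5.7370  r=-5.5170  x^+=1.9854  v^+=-0.8374  a^+=-0.7598
step 7: x_pred=0.7681  r=3.2619  x^+=2.9862  v^+=-0.1457  a^+=-0.1922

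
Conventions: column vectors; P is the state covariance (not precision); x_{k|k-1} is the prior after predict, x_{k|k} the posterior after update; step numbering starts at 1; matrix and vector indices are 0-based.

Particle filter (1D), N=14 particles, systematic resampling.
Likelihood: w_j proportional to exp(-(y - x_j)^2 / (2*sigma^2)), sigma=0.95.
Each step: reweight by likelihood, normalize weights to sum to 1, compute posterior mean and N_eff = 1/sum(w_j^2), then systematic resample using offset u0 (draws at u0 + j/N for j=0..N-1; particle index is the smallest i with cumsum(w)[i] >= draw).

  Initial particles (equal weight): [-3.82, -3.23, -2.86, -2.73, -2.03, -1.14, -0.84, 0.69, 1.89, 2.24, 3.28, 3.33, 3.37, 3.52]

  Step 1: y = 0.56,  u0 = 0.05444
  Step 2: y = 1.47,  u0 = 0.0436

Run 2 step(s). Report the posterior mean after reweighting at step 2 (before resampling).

post_mean = 1.1392

step 1: w=[0.0000, 0.0002, 0.0007, 0.0011, 0.0111, 0.0919, 0.1538, 0.4514, 0.1710, 0.0954, 0.0076, 0.0065, 0.0057, 0.0036]  mean=0.6645  Neff=3.6429  idx=[5, 6, 6, 7, 7, 7, 7, 7, 7, 7, 8, 8, 9, 10]
step 2: w=[0.0029, 0.0067, 0.0067, 0.0913, 0.0913, 0.0913, 0.0913, 0.0913, 0.0913, 0.0913, 0.1160, 0.1160, 0.0921, 0.0208]  mean=1.1392  Neff=10.6130  idx=[3, 4, 4, 5, 6, 7, 7, 8, 9, 10, 10, 11, 12, 12]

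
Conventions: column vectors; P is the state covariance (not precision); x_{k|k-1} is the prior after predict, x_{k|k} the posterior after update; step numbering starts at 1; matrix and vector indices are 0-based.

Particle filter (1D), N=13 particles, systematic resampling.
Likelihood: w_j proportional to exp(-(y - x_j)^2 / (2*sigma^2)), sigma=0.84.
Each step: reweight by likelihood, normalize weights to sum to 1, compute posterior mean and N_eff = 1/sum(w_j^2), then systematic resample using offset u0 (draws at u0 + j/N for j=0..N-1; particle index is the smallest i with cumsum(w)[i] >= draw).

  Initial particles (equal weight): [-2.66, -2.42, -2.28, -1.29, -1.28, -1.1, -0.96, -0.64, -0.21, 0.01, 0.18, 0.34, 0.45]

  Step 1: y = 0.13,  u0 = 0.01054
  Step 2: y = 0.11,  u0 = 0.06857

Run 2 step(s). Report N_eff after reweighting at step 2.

N_eff = 11.7343

step 1: w=[0.0006, 0.0015, 0.0024, 0.0355, 0.0362, 0.0507, 0.0638, 0.0973, 0.1364, 0.1466, 0.1478, 0.1435, 0.1377]  mean=-0.1718  Neff=8.3199  idx=[3, 5, 6, 7, 8, 8, 9, 9, 10, 10, 11, 11, 12]
step 2: w=[0.0240, 0.0341, 0.0427, 0.0645, 0.0894, 0.0894, 0.0954, 0.0954, 0.0958, 0.0958, 0.0926, 0.0926, 0.0885]  mean=-0.0490  Neff=11.7343  idx=[2, 3, 4, 5, 6, 7, 7, 8, 9, 10, 11, 12, 12]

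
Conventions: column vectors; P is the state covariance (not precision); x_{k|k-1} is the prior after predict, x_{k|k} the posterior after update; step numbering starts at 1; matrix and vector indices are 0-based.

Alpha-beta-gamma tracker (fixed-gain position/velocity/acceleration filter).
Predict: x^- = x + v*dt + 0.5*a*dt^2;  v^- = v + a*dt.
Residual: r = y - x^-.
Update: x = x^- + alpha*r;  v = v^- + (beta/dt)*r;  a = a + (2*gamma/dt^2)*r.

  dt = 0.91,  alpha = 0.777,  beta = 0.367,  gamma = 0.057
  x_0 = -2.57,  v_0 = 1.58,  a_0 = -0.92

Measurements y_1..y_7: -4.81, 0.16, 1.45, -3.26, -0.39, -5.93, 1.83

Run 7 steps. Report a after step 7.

step 1: x_pred=-1.5131  r=-3.2969  x^+=-4.0748  v^+=-0.5868  a^+=-1.3739
step 2: x_pred=-5.1776  r=5.3376  x^+=-1.0303  v^+=0.3156  a^+=-0.6391
step 3: x_pred=-1.0077  r=2.4577  x^+=0.9019  v^+=0.7253  a^+=-0.3007
step 4: x_pred=1.4374  r=-4.6974  x^+=-2.2125  v^+=-1.4429  a^+=-0.9474
step 5: x_pred=-3.9177  r=3.5277  x^+=-1.1767  v^+=-0.8822  a^+=-0.4617
step 6: x_pred=-2.1707  r=-3.7593  x^+=-5.0917  v^+=-2.8185  a^+=-0.9793
step 7: x_pred=-8.0620  r=9.8920  x^+=-0.3759  v^+=0.2797  a^+=0.3825

a_post = 0.3825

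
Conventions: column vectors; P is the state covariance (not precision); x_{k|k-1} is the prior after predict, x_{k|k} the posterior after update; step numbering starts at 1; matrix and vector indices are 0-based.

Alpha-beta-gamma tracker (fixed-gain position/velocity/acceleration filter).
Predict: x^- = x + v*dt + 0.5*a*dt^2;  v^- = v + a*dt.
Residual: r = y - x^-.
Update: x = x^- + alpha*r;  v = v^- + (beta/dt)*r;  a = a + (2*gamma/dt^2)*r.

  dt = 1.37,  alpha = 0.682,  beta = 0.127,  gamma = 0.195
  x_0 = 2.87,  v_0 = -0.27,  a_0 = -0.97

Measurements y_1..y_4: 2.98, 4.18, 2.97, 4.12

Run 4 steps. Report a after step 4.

a_post = 1.4571

step 1: x_pred=1.5898  r=1.3902  x^+=2.5379  v^+=-1.4700  a^+=-0.6811
step 2: x_pred=-0.1152  r=4.2952  x^+=2.8141  v^+=-2.0050  a^+=0.2114
step 3: x_pred=0.2656  r=2.7044  x^+=2.1100  v^+=-1.4647  a^+=0.7733
step 4: x_pred=0.8290  r=3.2910  x^+=3.0735  v^+=-0.1002  a^+=1.4571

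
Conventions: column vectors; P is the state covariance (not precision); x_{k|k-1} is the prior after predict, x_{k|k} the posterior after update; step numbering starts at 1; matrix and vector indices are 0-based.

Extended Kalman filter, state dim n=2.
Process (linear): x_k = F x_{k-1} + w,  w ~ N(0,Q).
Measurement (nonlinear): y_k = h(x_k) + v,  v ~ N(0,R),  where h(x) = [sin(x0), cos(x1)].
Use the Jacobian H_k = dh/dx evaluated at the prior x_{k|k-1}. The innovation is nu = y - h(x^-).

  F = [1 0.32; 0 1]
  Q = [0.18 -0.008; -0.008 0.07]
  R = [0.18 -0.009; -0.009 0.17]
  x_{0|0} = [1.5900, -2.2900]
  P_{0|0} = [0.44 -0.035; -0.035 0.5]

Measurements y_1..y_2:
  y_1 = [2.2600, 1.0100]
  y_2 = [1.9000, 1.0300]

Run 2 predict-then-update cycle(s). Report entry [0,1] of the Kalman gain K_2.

step 1: x^-=[0.8572, -2.2900]  P^-=[0.6488 0.1170; 0.1170 0.5700]  H_jac=[0.6546 0.0000; 0.0000 0.7523]  S=[0.4580 0.0486; 0.0486 0.4926]  K=[0.9179 0.0881; 0.0756 0.8630]  nu=[1.5040, 1.6688]  x^+=[2.3848, -0.7361]  P^+=[0.2512 0.0089; 0.0089 0.1941]
step 2: x^-=[2.1492, -0.7361]  P^-=[0.4568 0.0630; 0.0630 0.2641]  H_jac=[-0.5467 0.0000; 0.0000 0.6714]  S=[0.3165 -0.0321; -0.0321 0.2890]  K=[-0.7830 0.0594; -0.0471 0.6082]  nu=[1.0627, 0.2889]  x^+=[1.3344, -0.6104]  P^+=[0.2588 0.0255; 0.0255 0.1546]

K[0,1] = 0.0594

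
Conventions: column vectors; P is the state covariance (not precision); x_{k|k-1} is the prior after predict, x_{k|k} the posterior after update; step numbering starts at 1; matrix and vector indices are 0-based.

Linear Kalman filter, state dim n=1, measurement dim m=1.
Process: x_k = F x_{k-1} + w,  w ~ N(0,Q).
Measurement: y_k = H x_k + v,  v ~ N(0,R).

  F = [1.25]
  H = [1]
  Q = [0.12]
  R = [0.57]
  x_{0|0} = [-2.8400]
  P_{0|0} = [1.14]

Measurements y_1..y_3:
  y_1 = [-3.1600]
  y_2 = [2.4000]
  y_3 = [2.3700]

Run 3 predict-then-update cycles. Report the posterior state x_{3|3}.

x_post = [1.0911]

step 1: x^-=[-3.5500]  P^-=[1.9012]  S=[2.4712]  K=[0.7693]  nu=[0.3900]  x^+=[-3.2500]  P^+=[0.4385]
step 2: x^-=[-4.0624]  P^-=[0.8052]  S=[1.3752]  K=[0.5855]  nu=[6.4624]  x^+=[-0.2786]  P^+=[0.3337]
step 3: x^-=[-0.3482]  P^-=[0.6415]  S=[1.2115]  K=[0.5295]  nu=[2.7182]  x^+=[1.0911]  P^+=[0.3018]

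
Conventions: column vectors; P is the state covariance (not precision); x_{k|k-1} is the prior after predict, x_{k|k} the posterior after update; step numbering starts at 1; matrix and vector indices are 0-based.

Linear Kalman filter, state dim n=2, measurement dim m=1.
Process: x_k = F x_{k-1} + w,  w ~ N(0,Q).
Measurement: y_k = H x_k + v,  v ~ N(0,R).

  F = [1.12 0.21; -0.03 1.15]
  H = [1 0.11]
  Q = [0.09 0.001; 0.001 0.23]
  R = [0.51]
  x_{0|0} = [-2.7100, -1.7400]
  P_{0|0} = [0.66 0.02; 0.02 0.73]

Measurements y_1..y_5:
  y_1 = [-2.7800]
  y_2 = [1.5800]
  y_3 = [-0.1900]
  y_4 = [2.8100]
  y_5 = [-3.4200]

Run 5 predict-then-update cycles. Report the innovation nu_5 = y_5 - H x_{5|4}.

step 1: x^-=[-3.4006, -1.9197]  P^-=[0.9595 0.1808; 0.1808 1.1946]  S=[1.5237]  K=[0.6428; 0.2049]  nu=[0.8318]  x^+=[-2.8660, -1.7493]  P^+=[0.3300 -0.0199; -0.0199 1.1307]
step 2: x^-=[-3.5772, -1.9257]  P^-=[0.5445 0.2375; 0.2375 1.7270]  S=[1.1276]  K=[0.5060; 0.3791]  nu=[5.3691]  x^+=[-0.8604, 0.1096]  P^+=[0.2557 0.0212; 0.0212 1.5650]
step 3: x^-=[-0.9407, 0.1518]  P^-=[0.4898 0.3975; 0.3975 2.2984]  S=[1.1150]  K=[0.4785; 0.5832]  nu=[0.7340]  x^+=[-0.5895, 0.5799]  P^+=[0.2345 0.0863; 0.0863 1.9191]
step 4: x^-=[-0.5385, 0.6846]  P^-=[0.5094 0.5673; 0.5673 2.7623]  S=[1.1776]  K=[0.4856; 0.7397]  nu=[3.2732]  x^+=[1.0509, 3.1058]  P^+=[0.2318 0.1443; 0.1443 2.1180]
step 5: x^-=[1.8292, 3.5401]  P^-=[0.5420 0.6896; 0.6896 3.0212]  S=[1.2403]  K=[0.4982; 0.8240]  nu=[-5.6386]  x^+=[-0.9797, -1.1060]  P^+=[0.2342 0.1805; 0.1805 2.1792]

innov = [-5.6386]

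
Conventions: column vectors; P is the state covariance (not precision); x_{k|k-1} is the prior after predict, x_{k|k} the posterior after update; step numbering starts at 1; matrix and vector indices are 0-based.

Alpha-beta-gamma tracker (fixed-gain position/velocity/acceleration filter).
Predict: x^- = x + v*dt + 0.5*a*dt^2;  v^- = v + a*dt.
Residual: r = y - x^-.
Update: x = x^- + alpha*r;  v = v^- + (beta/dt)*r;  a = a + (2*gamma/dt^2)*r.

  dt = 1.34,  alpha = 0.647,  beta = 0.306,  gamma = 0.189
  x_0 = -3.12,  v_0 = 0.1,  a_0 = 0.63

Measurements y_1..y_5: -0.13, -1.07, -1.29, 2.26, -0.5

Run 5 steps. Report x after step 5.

x_post = 0.8054

step 1: x_pred=-2.4204  r=2.2904  x^+=-0.9385  v^+=1.4672  a^+=1.1122
step 2: x_pred=2.0261  r=-3.0961  x^+=0.0229  v^+=2.2505  a^+=0.4604
step 3: x_pred=3.4519  r=-4.7419  x^+=0.3839  v^+=1.7846  a^+=-0.5379
step 4: x_pred=2.2923  r=-0.0323  x^+=2.2714  v^+=1.0565  a^+=-0.5447
step 5: x_pred=3.1981  r=-3.6981  x^+=0.8054  v^+=-0.5179  a^+=-1.3232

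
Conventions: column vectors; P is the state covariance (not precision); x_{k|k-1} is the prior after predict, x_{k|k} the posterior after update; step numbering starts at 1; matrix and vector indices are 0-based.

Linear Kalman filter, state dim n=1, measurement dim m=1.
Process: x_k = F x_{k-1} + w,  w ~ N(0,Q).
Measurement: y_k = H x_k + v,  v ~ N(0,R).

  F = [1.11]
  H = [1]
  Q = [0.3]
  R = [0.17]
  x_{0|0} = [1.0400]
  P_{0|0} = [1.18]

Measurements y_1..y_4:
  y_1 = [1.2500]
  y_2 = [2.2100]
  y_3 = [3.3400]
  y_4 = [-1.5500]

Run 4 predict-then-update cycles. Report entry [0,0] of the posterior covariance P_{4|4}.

P_post[0,0] = 0.1236

step 1: x^-=[1.1544]  P^-=[1.7539]  S=[1.9239]  K=[0.9116]  nu=[0.0956]  x^+=[1.2416]  P^+=[0.1550]
step 2: x^-=[1.3781]  P^-=[0.4909]  S=[0.6609]  K=[0.7428]  nu=[0.8319]  x^+=[1.9960]  P^+=[0.1263]
step 3: x^-=[2.2156]  P^-=[0.4556]  S=[0.6256]  K=[0.7283]  nu=[1.1244]  x^+=[3.0344]  P^+=[0.1238]
step 4: x^-=[3.3682]  P^-=[0.4525]  S=[0.6225]  K=[0.7269]  nu=[-4.9182]  x^+=[-0.2069]  P^+=[0.1236]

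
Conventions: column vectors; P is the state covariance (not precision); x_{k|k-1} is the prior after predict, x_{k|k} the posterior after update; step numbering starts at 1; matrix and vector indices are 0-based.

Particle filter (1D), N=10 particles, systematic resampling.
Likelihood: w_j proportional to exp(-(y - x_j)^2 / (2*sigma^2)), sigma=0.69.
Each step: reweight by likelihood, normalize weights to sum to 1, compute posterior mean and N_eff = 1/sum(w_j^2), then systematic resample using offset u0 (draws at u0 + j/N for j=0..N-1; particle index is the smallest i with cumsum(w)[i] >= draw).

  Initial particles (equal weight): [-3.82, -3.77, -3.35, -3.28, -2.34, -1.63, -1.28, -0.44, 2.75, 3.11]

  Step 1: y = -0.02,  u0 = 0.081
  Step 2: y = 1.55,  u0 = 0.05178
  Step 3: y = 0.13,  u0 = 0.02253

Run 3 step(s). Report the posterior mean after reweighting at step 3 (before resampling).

post_mean = -0.4400

step 1: w=[0.0000, 0.0000, 0.0000, 0.0000, 0.0032, 0.0603, 0.1733, 0.7628, 0.0003, 0.0000]  mean=-0.6625  Neff=1.6246  idx=[6, 6, 7, 7, 7, 7, 7, 7, 7, 7]
step 2: w=[0.0018, 0.0018, 0.1246, 0.1246, 0.1246, 0.1246, 0.1246, 0.1246, 0.1246, 0.1246]  mean=-0.4430  Neff=8.0566  idx=[2, 3, 3, 4, 5, 6, 7, 8, 8, 9]
step 3: w=[0.1000, 0.1000, 0.1000, 0.1000, 0.1000, 0.1000, 0.1000, 0.1000, 0.1000, 0.1000]  mean=-0.4400  Neff=10.0000  idx=[0, 1, 2, 3, 4, 5, 6, 7, 8, 9]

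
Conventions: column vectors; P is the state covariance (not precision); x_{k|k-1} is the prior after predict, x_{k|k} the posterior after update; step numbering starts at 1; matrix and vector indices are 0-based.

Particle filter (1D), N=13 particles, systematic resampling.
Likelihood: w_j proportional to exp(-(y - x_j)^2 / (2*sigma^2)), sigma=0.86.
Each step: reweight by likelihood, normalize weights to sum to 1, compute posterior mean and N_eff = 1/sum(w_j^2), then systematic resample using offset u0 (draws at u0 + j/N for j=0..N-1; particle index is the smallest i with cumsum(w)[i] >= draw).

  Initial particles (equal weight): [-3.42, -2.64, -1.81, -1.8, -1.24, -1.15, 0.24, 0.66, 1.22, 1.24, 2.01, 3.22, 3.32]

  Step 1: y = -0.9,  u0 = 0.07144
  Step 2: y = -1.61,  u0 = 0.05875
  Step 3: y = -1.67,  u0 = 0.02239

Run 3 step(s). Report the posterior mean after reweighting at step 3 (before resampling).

post_mean = -1.4603

step 1: w=[0.0035, 0.0333, 0.1472, 0.1490, 0.2383, 0.2470, 0.1070, 0.0497, 0.0123, 0.0117, 0.0008, 0.0000, 0.0000]  mean=-1.1245  Neff=5.6485  idx=[2, 2, 3, 3, 4, 4, 4, 5, 5, 5, 6, 6, 9]
step 2: w=[0.1032, 0.1032, 0.1034, 0.1034, 0.0966, 0.0966, 0.0966, 0.0919, 0.0919, 0.0919, 0.0105, 0.0105, 0.0004]  mean=-1.4165  Neff=10.3932  idx=[0, 1, 2, 2, 3, 4, 5, 5, 6, 7, 8, 9, 10]
step 3: w=[0.0893, 0.0893, 0.0894, 0.0894, 0.0894, 0.0798, 0.0798, 0.0798, 0.0798, 0.0754, 0.0754, 0.0754, 0.0077]  mean=-1.4603  Neff=12.1161  idx=[0, 1, 1, 2, 3, 4, 5, 6, 7, 8, 9, 10, 11]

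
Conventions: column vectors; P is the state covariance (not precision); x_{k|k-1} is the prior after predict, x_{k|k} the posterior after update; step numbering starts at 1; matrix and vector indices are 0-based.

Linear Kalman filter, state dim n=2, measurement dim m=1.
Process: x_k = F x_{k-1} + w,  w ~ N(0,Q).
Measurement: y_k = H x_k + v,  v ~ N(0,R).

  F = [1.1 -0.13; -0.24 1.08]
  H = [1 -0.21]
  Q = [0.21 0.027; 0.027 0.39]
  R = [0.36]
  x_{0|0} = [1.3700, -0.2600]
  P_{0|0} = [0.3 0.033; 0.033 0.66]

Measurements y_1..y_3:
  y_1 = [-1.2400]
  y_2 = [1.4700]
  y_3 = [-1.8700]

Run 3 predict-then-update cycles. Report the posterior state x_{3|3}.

step 1: x^-=[1.5408, -0.6096]  P^-=[0.5747 -0.1046; -0.1046 1.1600]  S=[1.0298]  K=[0.5794; -0.3381]  nu=[-2.9088]  x^+=[-0.1446, 0.3740]  P^+=[0.2290 0.0971; 0.0971 1.0422]
step 2: x^-=[-0.2077, 0.4386]  P^-=[0.4769 -0.0614; -0.0614 1.5685]  S=[0.9318]  K=[0.5256; -0.4193]  nu=[1.7698]  x^+=[0.7225, -0.3035]  P^+=[0.2195 0.1440; 0.1440 1.4047]
step 3: x^-=[0.8343, -0.5012]  P^-=[0.4581 -0.0526; -0.0526 1.9664]  S=[0.9269]  K=[0.5061; -0.5022]  nu=[-2.8095]  x^+=[-0.5878, 0.9098]  P^+=[0.2207 0.1830; 0.1830 1.7326]

x_post = [-0.5878, 0.9098]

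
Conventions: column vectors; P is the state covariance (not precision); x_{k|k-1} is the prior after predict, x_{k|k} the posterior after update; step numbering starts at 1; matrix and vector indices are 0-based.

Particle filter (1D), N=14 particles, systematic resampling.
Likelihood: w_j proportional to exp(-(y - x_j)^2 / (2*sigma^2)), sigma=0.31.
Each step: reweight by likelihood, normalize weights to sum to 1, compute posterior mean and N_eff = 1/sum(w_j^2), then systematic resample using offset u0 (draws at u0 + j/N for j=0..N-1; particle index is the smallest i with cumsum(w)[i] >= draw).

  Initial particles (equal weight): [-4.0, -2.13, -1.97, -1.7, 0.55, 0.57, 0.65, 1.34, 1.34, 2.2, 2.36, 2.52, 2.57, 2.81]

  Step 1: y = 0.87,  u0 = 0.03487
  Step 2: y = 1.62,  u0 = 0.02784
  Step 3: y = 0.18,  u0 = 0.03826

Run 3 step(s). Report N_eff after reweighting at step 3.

N_eff = 14.0000

step 1: w=[0.0000, 0.0000, 0.0000, 0.0000, 0.2237, 0.2386, 0.2962, 0.1207, 0.1207, 0.0000, 0.0000, 0.0000, 0.0000, 0.0000]  mean=0.7752  Neff=4.4672  idx=[4, 4, 4, 5, 5, 5, 6, 6, 6, 6, 6, 7, 8, 8]
step 2: w=[0.0013, 0.0013, 0.0013, 0.0016, 0.0016, 0.0016, 0.0036, 0.0036, 0.0036, 0.0036, 0.0036, 0.3244, 0.3244, 0.3244]  mean=1.3208  Neff=3.1664  idx=[11, 11, 11, 11, 11, 12, 12, 12, 12, 12, 13, 13, 13, 13]
step 3: w=[0.0714, 0.0714, 0.0714, 0.0714, 0.0714, 0.0714, 0.0714, 0.0714, 0.0714, 0.0714, 0.0714, 0.0714, 0.0714, 0.0714]  mean=1.3400  Neff=14.0000  idx=[0, 1, 2, 3, 4, 5, 6, 7, 8, 9, 10, 11, 12, 13]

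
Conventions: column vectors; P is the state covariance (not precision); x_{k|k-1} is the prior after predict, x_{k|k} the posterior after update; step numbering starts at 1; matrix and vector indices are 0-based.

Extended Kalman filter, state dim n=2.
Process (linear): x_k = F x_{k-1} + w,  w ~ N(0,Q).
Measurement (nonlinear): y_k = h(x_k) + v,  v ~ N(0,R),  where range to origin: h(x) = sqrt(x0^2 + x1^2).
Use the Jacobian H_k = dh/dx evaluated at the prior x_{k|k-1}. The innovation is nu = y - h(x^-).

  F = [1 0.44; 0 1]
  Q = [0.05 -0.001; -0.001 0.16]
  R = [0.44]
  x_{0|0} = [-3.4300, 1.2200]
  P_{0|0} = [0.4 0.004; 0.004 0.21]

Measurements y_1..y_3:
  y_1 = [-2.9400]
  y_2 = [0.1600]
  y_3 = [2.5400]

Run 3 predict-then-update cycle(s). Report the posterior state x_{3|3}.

step 1: x^-=[-2.8932, 1.2200]  P^-=[0.4942 0.0954; 0.0954 0.3700]  H_jac=[-0.9214 0.3885]  S=[0.8471]  K=[-0.4938; 0.0659]  nu=[-6.0799]  x^+=[0.1089, 0.8191]  P^+=[0.2876 0.1230; 0.1230 0.3663]
step 2: x^-=[0.4693, 0.8191]  P^-=[0.5168 0.2832; 0.2832 0.5263]  H_jac=[0.4971 0.8677]  S=[1.2082]  K=[0.4160; 0.4945]  nu=[-0.7840]  x^+=[0.1431, 0.4314]  P^+=[0.3077 0.0346; 0.0346 0.2309]
step 3: x^-=[0.3330, 0.4314]  P^-=[0.4329 0.1352; 0.1352 0.3909]  H_jac=[0.6110 0.7916]  S=[0.9774]  K=[0.3801; 0.4011]  nu=[1.9950]  x^+=[1.0914, 1.2317]  P^+=[0.2917 -0.0138; -0.0138 0.2336]

x_post = [1.0914, 1.2317]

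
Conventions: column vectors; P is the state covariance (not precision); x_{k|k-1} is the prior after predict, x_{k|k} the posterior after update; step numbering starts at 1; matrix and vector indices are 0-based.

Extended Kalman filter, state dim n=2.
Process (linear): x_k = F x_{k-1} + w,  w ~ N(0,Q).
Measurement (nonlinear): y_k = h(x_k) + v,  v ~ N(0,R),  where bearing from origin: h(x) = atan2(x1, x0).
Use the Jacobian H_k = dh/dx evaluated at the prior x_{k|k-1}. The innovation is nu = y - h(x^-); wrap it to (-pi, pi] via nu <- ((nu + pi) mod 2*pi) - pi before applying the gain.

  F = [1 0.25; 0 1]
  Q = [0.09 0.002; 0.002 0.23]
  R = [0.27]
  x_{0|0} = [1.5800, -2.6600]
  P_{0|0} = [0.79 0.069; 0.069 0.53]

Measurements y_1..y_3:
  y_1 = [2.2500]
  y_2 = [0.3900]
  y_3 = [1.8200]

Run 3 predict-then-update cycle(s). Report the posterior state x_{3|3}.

step 1: x^-=[0.9150, -2.6600]  P^-=[0.9476 0.2035; 0.2035 0.7600]  H_jac=[0.3362 0.1156]  S=[0.4031]  K=[0.8487; 0.3878]  nu=[-2.7937]  x^+=[-1.4560, -3.7433]  P^+=[0.6573 0.0709; 0.0709 0.6994]
step 2: x^-=[-2.3918, -3.7433]  P^-=[0.8264 0.2477; 0.2477 0.9294]  H_jac=[0.1897 -0.1212]  S=[0.3020]  K=[0.4197; -0.2174]  nu=[2.5294]  x^+=[-1.3303, -4.2932]  P^+=[0.7732 0.2753; 0.2753 0.9151]
step 3: x^-=[-2.4036, -4.2932]  P^-=[1.0581 0.5060; 0.5060 1.1451]  H_jac=[0.1773 -0.0993]  S=[0.2967]  K=[0.4630; -0.0807]  nu=[-2.3820]  x^+=[-3.5065, -4.1010]  P^+=[0.9944 0.5171; 0.5171 1.1432]

x_post = [-3.5065, -4.1010]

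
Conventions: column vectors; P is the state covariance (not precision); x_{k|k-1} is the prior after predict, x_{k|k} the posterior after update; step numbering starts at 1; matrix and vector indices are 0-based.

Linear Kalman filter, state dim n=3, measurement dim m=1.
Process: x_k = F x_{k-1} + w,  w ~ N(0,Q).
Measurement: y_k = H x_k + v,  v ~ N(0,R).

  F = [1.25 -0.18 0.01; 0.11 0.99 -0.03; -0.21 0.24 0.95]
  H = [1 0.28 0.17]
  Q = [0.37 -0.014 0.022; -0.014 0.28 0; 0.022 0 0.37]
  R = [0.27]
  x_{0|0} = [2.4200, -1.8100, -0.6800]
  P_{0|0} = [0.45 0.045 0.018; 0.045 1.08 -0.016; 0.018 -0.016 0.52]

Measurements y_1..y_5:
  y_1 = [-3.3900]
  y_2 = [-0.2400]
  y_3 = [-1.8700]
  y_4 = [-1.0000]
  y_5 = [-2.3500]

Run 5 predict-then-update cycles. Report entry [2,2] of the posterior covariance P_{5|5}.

step 1: x^-=[3.3440, -1.5053, -1.5886]  P^-=[1.0884 -0.0908 -0.0986; -0.0908 1.3551 0.2103; -0.0986 0.2103 0.9023]  S=[1.4264]  K=[0.7335; 0.2274; 0.0797]  nu=[-6.0425]  x^+=[-1.0881, -2.8792, -2.0701]  P^+=[0.3210 -0.3287 -0.1820; -0.3287 1.2813 0.1844; -0.1820 0.1844 0.8933]
step 2: x^-=[-0.8626, -2.9080, -2.4292]  P^-=[1.0559 -0.5893 -0.4670; -0.5893 1.4591 0.4832; -0.4670 0.4832 1.4540]  S=[1.0395]  K=[0.7807; -0.0948; -0.0813]  nu=[1.8498]  x^+=[0.5815, -3.0835, -2.5796]  P^+=[0.4224 -0.5123 -0.4010; -0.5123 1.4498 0.4752; -0.4010 0.4752 1.4471]
step 3: x^-=[1.2560, -2.9113, -3.3127]  P^-=[1.2959 -0.8167 -0.8663; -0.8167 1.5702 0.7855; -0.8663 0.7855 2.2065]  S=[1.0757]  K=[0.8553; -0.2264; -0.2522]  nu=[-1.7477]  x^+=[-0.2387, -2.5156, -2.8720]  P^+=[0.5091 -0.6084 -0.6343; -0.6084 1.5151 0.7241; -0.6343 0.7241 2.1381]
step 4: x^-=[0.1257, -2.4306, -3.2820]  P^-=[1.4701 -0.9214 -1.2363; -0.9214 1.6017 1.0032; -1.2363 1.0032 3.0540]  S=[1.1132]  K=[0.9001; -0.2716; -0.3919]  nu=[0.1128]  x^+=[0.2272, -2.4612, -3.3262]  P^+=[0.5682 -0.6492 -0.8437; -0.6492 1.5195 0.8848; -0.8437 0.8848 2.8830]
step 5: x^-=[0.6938, -2.3118, -3.7983]  P^-=[1.5753 -0.9538 -1.5340; -0.9538 1.5904 1.1159; -1.5340 1.1159 3.8900]  S=[1.1329]  K=[0.9245; -0.2814; -0.4945]  nu=[-1.7508]  x^+=[-0.9249, -1.8191, -2.9325]  P^+=[0.6069 -0.6591 -1.0160; -0.6591 1.5007 0.9582; -1.0160 0.9582 3.6130]

P_post[2,2] = 3.6130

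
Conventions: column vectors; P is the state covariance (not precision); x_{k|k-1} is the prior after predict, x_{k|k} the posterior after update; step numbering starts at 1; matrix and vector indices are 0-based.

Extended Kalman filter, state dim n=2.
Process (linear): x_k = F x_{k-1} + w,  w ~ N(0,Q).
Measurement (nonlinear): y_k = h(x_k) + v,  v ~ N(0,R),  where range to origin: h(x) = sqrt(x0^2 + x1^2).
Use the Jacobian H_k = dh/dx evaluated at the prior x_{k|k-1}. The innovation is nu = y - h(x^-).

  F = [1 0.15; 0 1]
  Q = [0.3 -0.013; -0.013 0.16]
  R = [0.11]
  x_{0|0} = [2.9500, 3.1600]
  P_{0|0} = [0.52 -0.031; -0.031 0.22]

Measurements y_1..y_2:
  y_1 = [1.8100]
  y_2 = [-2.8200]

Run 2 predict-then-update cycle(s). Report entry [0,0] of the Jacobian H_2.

step 1: x^-=[3.4240, 3.1600]  P^-=[0.8156 -0.0110; -0.0110 0.3800]  H_jac=[0.7349 0.6782]  S=[0.7143]  K=[0.8287; 0.3495]  nu=[-2.8493]  x^+=[1.0628, 2.1642]  P^+=[0.3251 -0.2179; -0.2179 0.2928]
step 2: x^-=[1.3874, 2.1642]  P^-=[0.5663 -0.1870; -0.1870 0.4528]  H_jac=[0.5397 0.8419]  S=[0.4260]  K=[0.3481; 0.6580]  nu=[-5.3907]  x^+=[-0.4889, -1.3827]  P^+=[0.5147 -0.2845; -0.2845 0.2684]

H_jac[0,0] = 0.5397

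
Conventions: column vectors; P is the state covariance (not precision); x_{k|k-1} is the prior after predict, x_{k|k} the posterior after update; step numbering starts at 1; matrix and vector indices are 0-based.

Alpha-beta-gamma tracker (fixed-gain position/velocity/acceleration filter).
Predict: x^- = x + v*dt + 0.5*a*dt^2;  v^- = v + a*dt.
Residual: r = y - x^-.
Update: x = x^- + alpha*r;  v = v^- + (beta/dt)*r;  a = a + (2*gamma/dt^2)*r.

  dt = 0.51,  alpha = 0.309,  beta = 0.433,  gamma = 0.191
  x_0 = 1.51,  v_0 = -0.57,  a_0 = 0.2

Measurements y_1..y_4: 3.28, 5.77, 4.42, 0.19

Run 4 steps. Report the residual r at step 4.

step 1: x_pred=1.2453  r=2.0347  x^+=1.8740  v^+=1.2595  a^+=3.1883
step 2: x_pred=2.9310  r=2.8390  x^+=3.8083  v^+=5.2959  a^+=7.3578
step 3: x_pred=7.4660  r=-3.0460  x^+=6.5248  v^+=6.4622  a^+=2.8842
step 4: x_pred=10.1956  r=-10.0056  x^+=7.1039  v^+=-0.5618  a^+=-11.8107

resid = -10.0056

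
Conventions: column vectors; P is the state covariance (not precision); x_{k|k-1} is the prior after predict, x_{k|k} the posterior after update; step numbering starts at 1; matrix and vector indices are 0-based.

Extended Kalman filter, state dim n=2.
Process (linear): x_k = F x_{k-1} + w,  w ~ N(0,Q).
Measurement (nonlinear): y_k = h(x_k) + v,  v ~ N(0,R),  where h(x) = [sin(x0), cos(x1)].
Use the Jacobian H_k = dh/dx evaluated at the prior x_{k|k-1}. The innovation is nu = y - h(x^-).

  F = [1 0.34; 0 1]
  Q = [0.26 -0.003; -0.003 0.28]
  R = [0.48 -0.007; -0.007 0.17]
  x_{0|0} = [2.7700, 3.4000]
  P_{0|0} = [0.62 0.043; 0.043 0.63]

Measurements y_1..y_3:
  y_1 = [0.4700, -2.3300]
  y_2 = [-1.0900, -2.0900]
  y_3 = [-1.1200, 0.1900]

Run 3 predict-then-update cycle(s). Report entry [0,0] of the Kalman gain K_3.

step 1: x^-=[3.9260, 3.4000]  P^-=[0.9821 0.2542; 0.2542 0.9100]  H_jac=[-0.7078 0.0000; 0.0000 0.2555]  S=[0.9720 -0.0530; -0.0530 0.2294]  K=[-0.7086 0.1195; -0.1315 0.9832]  nu=[1.1764, -1.3632]  x^+=[2.9295, 1.9050]  P^+=[0.4817 0.0989; 0.0989 0.6577]
step 2: x^-=[3.5772, 1.9050]  P^-=[0.8850 0.3195; 0.3195 0.9377]  H_jac=[-0.9066 0.0000; 0.0000 -0.9447]  S=[1.2075 0.2667; 0.2667 1.0068]  K=[-0.6355 -0.1315; -0.0484 -0.8670]  nu=[-0.6681, -1.7620]  x^+=[4.2334, 3.4650]  P^+=[0.3354 0.0190; 0.0190 0.1557]
step 3: x^-=[5.4115, 3.4650]  P^-=[0.6263 0.0689; 0.0689 0.4357]  H_jac=[0.6435 0.0000; 0.0000 0.3178]  S=[0.7394 0.0071; 0.0071 0.2140]  K=[0.5443 0.0843; 0.0538 0.6452]  nu=[-0.3546, 1.1382]  x^+=[5.3144, 4.1802]  P^+=[0.4051 0.0331; 0.0331 0.3440]

K[0,0] = 0.5443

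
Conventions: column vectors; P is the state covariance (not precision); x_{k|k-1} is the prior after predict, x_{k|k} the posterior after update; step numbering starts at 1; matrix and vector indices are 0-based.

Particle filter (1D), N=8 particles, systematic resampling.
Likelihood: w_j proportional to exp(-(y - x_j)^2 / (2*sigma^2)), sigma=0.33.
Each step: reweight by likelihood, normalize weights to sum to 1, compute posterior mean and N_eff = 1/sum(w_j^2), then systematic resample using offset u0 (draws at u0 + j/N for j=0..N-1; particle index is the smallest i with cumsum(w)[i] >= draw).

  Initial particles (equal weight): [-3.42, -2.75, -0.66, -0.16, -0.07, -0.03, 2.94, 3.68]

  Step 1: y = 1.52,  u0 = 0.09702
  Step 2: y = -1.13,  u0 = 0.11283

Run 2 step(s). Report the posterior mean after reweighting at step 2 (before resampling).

post_mean = -0.0300

step 1: w=[0.0000, 0.0000, 0.0000, 0.0192, 0.0740, 0.1317, 0.7752, 0.0000]  mean=2.2669  Neff=1.6023  idx=[5, 5, 6, 6, 6, 6, 6, 6]
step 2: w=[0.5000, 0.5000, 0.0000, 0.0000, 0.0000, 0.0000, 0.0000, 0.0000]  mean=-0.0300  Neff=2.0000  idx=[0, 0, 0, 0, 1, 1, 1, 1]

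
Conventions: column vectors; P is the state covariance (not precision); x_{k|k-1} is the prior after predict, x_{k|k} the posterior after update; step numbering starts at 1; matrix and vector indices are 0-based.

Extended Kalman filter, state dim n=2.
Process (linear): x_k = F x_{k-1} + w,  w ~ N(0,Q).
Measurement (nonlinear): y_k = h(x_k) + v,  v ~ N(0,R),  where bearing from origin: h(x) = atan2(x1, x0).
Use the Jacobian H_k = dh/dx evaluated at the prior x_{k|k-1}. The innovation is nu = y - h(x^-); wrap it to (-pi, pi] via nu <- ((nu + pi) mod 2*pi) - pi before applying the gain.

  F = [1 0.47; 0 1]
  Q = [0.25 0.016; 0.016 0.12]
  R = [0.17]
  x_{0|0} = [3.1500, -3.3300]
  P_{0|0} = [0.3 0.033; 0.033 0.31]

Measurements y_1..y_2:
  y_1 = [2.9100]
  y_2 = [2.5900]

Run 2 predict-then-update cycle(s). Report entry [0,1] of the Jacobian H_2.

step 1: x^-=[1.5849, -3.3300]  P^-=[0.6495 0.1947; 0.1947 0.4300]  H_jac=[0.2448 0.1165]  S=[0.2259]  K=[0.8044; 0.4329]  nu=[-2.2466]  x^+=[-0.2224, -4.3025]  P^+=[0.5033 0.1160; 0.1160 0.3877]
step 2: x^-=[-2.2445, -4.3025]  P^-=[0.9480 0.3143; 0.3143 0.5077]  H_jac=[0.1827 -0.0953]  S=[0.1953]  K=[0.7335; 0.0462]  nu=[-1.6415]  x^+=[-3.4486, -4.3783]  P^+=[0.8430 0.3076; 0.3076 0.5073]

H_jac[0,1] = -0.0953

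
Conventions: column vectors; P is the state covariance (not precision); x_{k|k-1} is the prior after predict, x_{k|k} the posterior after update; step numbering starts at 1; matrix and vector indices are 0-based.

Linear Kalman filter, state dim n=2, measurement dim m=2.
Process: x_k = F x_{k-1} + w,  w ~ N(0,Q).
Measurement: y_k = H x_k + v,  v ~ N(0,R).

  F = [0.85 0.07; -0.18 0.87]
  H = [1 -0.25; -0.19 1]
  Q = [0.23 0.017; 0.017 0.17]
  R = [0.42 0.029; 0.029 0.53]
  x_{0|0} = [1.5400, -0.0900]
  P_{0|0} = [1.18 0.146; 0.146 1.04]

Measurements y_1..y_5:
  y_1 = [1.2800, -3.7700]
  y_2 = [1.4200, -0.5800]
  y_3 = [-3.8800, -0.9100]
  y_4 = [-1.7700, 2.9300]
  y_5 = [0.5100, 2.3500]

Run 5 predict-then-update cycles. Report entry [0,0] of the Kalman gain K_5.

step 1: x^-=[1.3027, -0.3555]  P^-=[1.1050 0.0059; 0.0059 0.9497]  S=[1.5814 -0.4122; -0.4122 1.5173]  K=[0.7133 0.0593; 0.0178 0.6300]  nu=[-0.1116, -3.1670]  x^+=[1.0354, -2.3527]  P^+=[0.3300 0.1148; 0.1148 0.3562]
step 2: x^-=[0.7154, -2.2332]  P^-=[0.4838 0.0717; 0.0717 0.4144]  S=[0.8939 -0.0915; -0.0915 0.9346]  K=[0.5242 0.0296; 0.0082 0.4296]  nu=[0.1463, 1.7891]  x^+=[0.8451, -1.4634]  P^+=[0.2402 0.0765; 0.0765 0.2425]
step 3: x^-=[0.6159, -1.4253]  P^-=[0.4138 0.0506; 0.0506 0.3373]  S=[0.8296 -0.0809; -0.0809 0.8630]  K=[0.4848 0.0130; -0.0036 0.3794]  nu=[-4.8522, 0.6323]  x^+=[-1.7284, -1.1679]  P^+=[0.2197 0.0627; 0.0627 0.2129]
step 4: x^-=[-1.5509, -0.7050]  P^-=[0.3972 0.0419; 0.0419 0.3186]  S=[0.8162 -0.0822; -0.0822 0.8470]  K=[0.4745 0.0065; -0.0094 0.3658]  nu=[-0.3953, 3.3403]  x^+=[-1.7169, 0.5208]  P^+=[0.2139 0.0578; 0.0578 0.2046]
step 5: x^-=[-1.4229, 0.7621]  P^-=[0.3925 0.0388; 0.0388 0.3137]  S=[0.8127 -0.0834; -0.0834 0.8431]  K=[0.4714 0.0042; -0.0116 0.3622]  nu=[2.1235, 1.3175]  x^+=[-0.4164, 1.2146]  P^+=[0.2122 0.0562; 0.0562 0.2023]

K[0,0] = 0.4714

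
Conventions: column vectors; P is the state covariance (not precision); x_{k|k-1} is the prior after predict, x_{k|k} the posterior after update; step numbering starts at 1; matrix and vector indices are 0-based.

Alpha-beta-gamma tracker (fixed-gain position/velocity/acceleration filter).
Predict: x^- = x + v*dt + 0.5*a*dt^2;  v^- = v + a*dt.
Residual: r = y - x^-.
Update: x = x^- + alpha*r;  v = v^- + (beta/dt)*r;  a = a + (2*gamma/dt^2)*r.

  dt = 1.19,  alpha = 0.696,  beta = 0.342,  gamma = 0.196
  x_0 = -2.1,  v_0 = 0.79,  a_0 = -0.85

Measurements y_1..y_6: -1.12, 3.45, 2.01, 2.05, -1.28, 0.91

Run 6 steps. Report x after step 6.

step 1: x_pred=-1.7617  r=0.6417  x^+=-1.3151  v^+=-0.0371  a^+=-0.6724
step 2: x_pred=-1.8353  r=5.2853  x^+=1.8433  v^+=0.6818  a^+=0.7907
step 3: x_pred=3.2145  r=-1.2045  x^+=2.3762  v^+=1.2766  a^+=0.4573
step 4: x_pred=4.2190  r=-2.1690  x^+=2.7094  v^+=1.1973  a^+=-0.1431
step 5: x_pred=4.0329  r=-5.3129  x^+=0.3351  v^+=-0.4999  a^+=-1.6138
step 6: x_pred=-1.4024  r=2.3124  x^+=0.2070  v^+=-1.7558  a^+=-0.9737

x_post = 0.2070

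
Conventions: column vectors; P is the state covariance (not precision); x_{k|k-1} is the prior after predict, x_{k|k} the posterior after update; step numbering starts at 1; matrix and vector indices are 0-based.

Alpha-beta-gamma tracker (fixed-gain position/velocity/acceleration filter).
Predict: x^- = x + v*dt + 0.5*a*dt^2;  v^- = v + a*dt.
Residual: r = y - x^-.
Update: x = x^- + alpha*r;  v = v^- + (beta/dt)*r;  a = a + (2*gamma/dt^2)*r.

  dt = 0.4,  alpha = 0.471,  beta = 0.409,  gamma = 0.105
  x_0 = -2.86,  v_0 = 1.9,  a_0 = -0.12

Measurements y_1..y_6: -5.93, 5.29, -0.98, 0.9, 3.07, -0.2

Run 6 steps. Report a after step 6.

a_post = -8.1595

step 1: x_pred=-2.1096  r=-3.8204  x^+=-3.9090  v^+=-2.0544  a^+=-5.1343
step 2: x_pred=-5.1415  r=10.4315  x^+=-0.2283  v^+=6.5581  a^+=8.5571
step 3: x_pred=3.0796  r=-4.0596  x^+=1.1675  v^+=5.8301  a^+=3.2289
step 4: x_pred=3.7578  r=-2.8578  x^+=2.4118  v^+=4.1995  a^+=-0.5220
step 5: x_pred=4.0498  r=-0.9798  x^+=3.5883  v^+=2.9888  a^+=-1.8080
step 6: x_pred=4.6392  r=-4.8392  x^+=2.3599  v^+=-2.6825  a^+=-8.1595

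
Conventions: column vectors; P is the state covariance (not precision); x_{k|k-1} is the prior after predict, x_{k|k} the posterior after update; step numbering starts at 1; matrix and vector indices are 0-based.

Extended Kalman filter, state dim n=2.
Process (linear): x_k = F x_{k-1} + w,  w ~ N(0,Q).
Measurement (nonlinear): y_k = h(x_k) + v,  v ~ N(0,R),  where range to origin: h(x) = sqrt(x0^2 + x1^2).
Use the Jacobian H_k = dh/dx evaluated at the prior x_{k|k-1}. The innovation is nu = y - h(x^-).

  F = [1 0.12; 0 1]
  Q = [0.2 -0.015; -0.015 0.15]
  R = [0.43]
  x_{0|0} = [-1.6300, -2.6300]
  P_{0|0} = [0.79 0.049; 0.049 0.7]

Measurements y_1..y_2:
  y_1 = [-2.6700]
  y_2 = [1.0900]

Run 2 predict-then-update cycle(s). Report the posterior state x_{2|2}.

x_post = [0.9781, 0.4591]

step 1: x^-=[-1.9456, -2.6300]  P^-=[1.0118 0.1180; 0.1180 0.8500]  H_jac=[-0.5947 -0.8039]  S=[1.4501]  K=[-0.4804; -0.5196]  nu=[-5.9414]  x^+=[0.9087, 0.4574]  P^+=[0.6772 -0.2440; -0.2440 0.4584]
step 2: x^-=[0.9636, 0.4574]  P^-=[0.8252 -0.2040; -0.2040 0.6084]  H_jac=[0.9034 0.4288]  S=[1.0573]  K=[0.6224; 0.0725]  nu=[0.0233]  x^+=[0.9781, 0.4591]  P^+=[0.4157 -0.2517; -0.2517 0.6029]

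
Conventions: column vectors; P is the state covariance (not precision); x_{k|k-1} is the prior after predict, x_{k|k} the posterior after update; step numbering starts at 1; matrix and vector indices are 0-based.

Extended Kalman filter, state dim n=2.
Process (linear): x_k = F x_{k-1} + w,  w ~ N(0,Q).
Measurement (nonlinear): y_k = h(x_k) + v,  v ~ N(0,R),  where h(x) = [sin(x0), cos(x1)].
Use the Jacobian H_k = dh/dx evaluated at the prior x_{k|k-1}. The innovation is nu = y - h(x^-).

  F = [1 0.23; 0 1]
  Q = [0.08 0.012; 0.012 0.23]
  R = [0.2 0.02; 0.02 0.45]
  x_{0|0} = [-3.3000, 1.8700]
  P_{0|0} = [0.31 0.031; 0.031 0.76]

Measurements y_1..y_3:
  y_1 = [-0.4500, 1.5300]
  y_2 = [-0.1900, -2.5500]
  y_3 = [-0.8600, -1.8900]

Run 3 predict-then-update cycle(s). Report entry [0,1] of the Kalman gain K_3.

step 1: x^-=[-2.8699, 1.8700]  P^-=[0.4445 0.2178; 0.2178 0.9900]  H_jac=[-0.9633 0.0000; 0.0000 -0.9556]  S=[0.6125 0.2205; 0.2205 1.3540]  K=[-0.6838 -0.0424; -0.0967 -0.6829]  nu=[-0.1816, 1.8248]  x^+=[-2.8230, 0.6414]  P^+=[0.1429 0.0343; 0.0343 0.3236]
step 2: x^-=[-2.6755, 0.6414]  P^-=[0.2557 0.1207; 0.1207 0.5536]  H_jac=[-0.8933 0.0000; 0.0000 -0.5983]  S=[0.4041 0.0845; 0.0845 0.6482]  K=[-0.5573 -0.0388; -0.1644 -0.4896]  nu=[0.2594, -3.3513]  x^+=[-2.6902, 2.2395]  P^+=[0.1256 0.0478; 0.0478 0.3737]
step 3: x^-=[-2.1751, 2.2395]  P^-=[0.2474 0.1457; 0.1457 0.6037]  H_jac=[-0.5682 0.0000; 0.0000 -0.7847]  S=[0.2799 0.0850; 0.0850 0.8217]  K=[-0.4749 -0.0901; -0.1247 -0.5636]  nu=[-0.0371, -1.2701]  x^+=[-2.0431, 2.9599]  P^+=[0.1703 0.0638; 0.0638 0.3264]

K[0,1] = -0.0901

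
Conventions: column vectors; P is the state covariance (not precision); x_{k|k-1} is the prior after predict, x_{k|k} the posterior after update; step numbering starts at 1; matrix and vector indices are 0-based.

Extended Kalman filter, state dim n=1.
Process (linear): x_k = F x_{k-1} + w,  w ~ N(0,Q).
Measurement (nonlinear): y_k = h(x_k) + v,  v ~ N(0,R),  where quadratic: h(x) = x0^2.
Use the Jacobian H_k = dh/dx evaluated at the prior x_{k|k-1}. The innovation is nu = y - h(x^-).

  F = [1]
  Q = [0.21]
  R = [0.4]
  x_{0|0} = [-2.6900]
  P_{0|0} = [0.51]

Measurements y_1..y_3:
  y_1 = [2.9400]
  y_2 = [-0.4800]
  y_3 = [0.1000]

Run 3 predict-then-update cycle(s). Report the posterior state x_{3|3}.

step 1: x^-=[-2.6900]  P^-=[0.7200]  H_jac=[-5.3800]  S=[21.2400]  K=[-0.1824]  nu=[-4.2961]  x^+=[-1.9065]  P^+=[0.0136]
step 2: x^-=[-1.9065]  P^-=[0.2236]  H_jac=[-3.8130]  S=[3.6503]  K=[-0.2335]  nu=[-4.1148]  x^+=[-0.9456]  P^+=[0.0245]
step 3: x^-=[-0.9456]  P^-=[0.2345]  H_jac=[-1.8912]  S=[1.2387]  K=[-0.3580]  nu=[-0.7942]  x^+=[-0.6613]  P^+=[0.0757]

x_post = [-0.6613]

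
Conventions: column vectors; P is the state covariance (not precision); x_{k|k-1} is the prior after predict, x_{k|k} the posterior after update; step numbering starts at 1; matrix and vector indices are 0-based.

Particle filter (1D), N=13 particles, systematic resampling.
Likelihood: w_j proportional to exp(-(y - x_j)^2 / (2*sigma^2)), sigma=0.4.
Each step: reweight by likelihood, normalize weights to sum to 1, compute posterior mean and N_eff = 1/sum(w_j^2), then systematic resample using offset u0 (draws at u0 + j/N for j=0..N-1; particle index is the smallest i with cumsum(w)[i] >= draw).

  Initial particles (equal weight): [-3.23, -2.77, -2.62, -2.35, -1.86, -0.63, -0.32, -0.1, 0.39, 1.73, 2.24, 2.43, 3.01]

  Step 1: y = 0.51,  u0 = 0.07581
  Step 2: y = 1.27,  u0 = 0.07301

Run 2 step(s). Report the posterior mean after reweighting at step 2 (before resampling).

step 1: w=[0.0000, 0.0000, 0.0000, 0.0000, 0.0000, 0.0122, 0.0823, 0.2214, 0.6772, 0.0068, 0.0001, 0.0000, 0.0000]  mean=0.2198  Neff=1.9431  idx=[6, 7, 7, 7, 8, 8, 8, 8, 8, 8, 8, 8, 9]
step 2: w=[0.0003, 0.0023, 0.0023, 0.0023, 0.0719, 0.0719, 0.0719, 0.0719, 0.0719, 0.0719, 0.0719, 0.0719, 0.4175]  mean=0.9458  Neff=4.6363  idx=[4, 5, 7, 8, 9, 10, 11, 12, 12, 12, 12, 12, 12]

post_mean = 0.9458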